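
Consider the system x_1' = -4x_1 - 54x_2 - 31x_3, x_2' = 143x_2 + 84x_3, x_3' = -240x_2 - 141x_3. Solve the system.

Coefficient matrix A = [[-4, -54, -31], [0, 143, 84], [0, -240, -141]].
det(A - λI) = 0 gives eigenvalues λ = -4, -1, 3.
For λ=-4: eigenvector (1,0,0).
For λ=-1: eigenvector (-2,7,-12).
For λ=3: eigenvector (-1,3,-5).
General solution: c_1e^(-4t)(1,0,0) + c_2e^(-t)(-2,7,-12) + c_3e^(3t)(-1,3,-5).

x_1(t) = c_1e^(-4t) - 2c_2e^(-t) - c_3e^(3t), x_2(t) = 7c_2e^(-t) + 3c_3e^(3t), x_3(t) = -12c_2e^(-t) - 5c_3e^(3t)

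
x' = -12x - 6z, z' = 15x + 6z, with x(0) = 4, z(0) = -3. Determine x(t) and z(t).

Coefficient matrix A = [[-12, -6], [15, 6]].
Characteristic polynomial det(A - λI) = λ^2 + 6λ + 18 = 0.
Eigenvalues λ = -3 ± 3i (complex conjugate pair).
For λ=-3+3i: an eigenvector is (1,-1) - i(-1,2) = (1 + i, -1 - 2i).
A real fundamental pair from Re and Im of e^((-3+3i)t)v: X_1 = e^(-3t)(cos(3t)·(1,-1) + sin(3t)·(-1,2)), X_2 = e^(-3t)(sin(3t)·(1,-1) - cos(3t)·(-1,2)).
General solution: C_1X_1 + C_2X_2.
Applying x(0)=4, z(0)=-3 gives C_1=5, C_2=-1.

x(t) = -6e^(-3t)sin(3t) + 4e^(-3t)cos(3t), z(t) = 11e^(-3t)sin(3t) - 3e^(-3t)cos(3t)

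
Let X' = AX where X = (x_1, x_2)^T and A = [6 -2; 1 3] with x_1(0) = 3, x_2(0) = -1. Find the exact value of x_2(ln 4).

2816

A = [[6,-2],[1,3]]; eigenvalues λ = 5, 4.
Eigenvectors: (2,1) for λ=5, (-1,-1) for λ=4.
From the initial condition, c_1 = 4, c_2 = 5.
x_2(ln 4) = (4)(4^5)(1) + (5)(4^4)(-1) = 2816.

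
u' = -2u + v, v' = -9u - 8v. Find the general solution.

Coefficient matrix A = [[-2, 1], [-9, -8]].
Characteristic polynomial det(A - λI) = λ^2 + 10λ + 25 = 0.
Single eigenvalue λ = -5 with algebraic multiplicity 2.
Eigenvector v = (-1,3); generalized eigenvector w with (A-λI)w=v is (0,-1).
General solution: e^(-5t)[K_1·v + K_2·(t·v + w)].

u(t) = -K_1e^(-5t) - K_2te^(-5t), v(t) = 3K_1e^(-5t) + 3K_2te^(-5t) - K_2e^(-5t)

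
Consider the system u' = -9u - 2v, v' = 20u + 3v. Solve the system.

Coefficient matrix A = [[-9, -2], [20, 3]].
Characteristic polynomial det(A - λI) = λ^2 + 6λ + 13 = 0.
Eigenvalues λ = -3 ± 2i (complex conjugate pair).
For λ=-3+2i: an eigenvector is (-1,3) - i(0,-1) = (-1, 3 + i).
A real fundamental pair from Re and Im of e^((-3+2i)t)v: X_1 = e^(-3t)(cos(2t)·(-1,3) + sin(2t)·(0,-1)), X_2 = e^(-3t)(sin(2t)·(-1,3) - cos(2t)·(0,-1)).
General solution: c_1X_1 + c_2X_2.

u(t) = -c_1e^(-3t)cos(2t) - c_2e^(-3t)sin(2t), v(t) = -c_1e^(-3t)sin(2t) + 3c_1e^(-3t)cos(2t) + 3c_2e^(-3t)sin(2t) + c_2e^(-3t)cos(2t)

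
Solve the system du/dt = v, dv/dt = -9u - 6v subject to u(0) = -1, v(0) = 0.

Coefficient matrix A = [[0, 1], [-9, -6]].
Characteristic polynomial det(A - λI) = λ^2 + 6λ + 9 = 0.
Single eigenvalue λ = -3 with algebraic multiplicity 2.
Eigenvector v = (1,-3); generalized eigenvector w with (A-λI)w=v is (0,1).
General solution: e^(-3t)[K_1·v + K_2·(t·v + w)].
Applying u(0)=-1, v(0)=0 gives K_1=-1, K_2=-3.

u(t) = -3te^(-3t) - e^(-3t), v(t) = 9te^(-3t)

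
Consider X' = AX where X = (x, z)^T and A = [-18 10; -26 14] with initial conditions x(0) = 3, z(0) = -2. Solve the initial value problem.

Coefficient matrix A = [[-18, 10], [-26, 14]].
Characteristic polynomial det(A - λI) = λ^2 + 4λ + 8 = 0.
Eigenvalues λ = -2 ± 2i (complex conjugate pair).
For λ=-2+2i: an eigenvector is (1,2) - i(2,3) = (1 - 2i, 2 - 3i).
A real fundamental pair from Re and Im of e^((-2+2i)t)v: X_1 = e^(-2t)(cos(2t)·(1,2) + sin(2t)·(2,3)), X_2 = e^(-2t)(sin(2t)·(1,2) - cos(2t)·(2,3)).
General solution: c_1X_1 + c_2X_2.
Applying x(0)=3, z(0)=-2 gives c_1=-13, c_2=-8.

x(t) = -34e^(-2t)sin(2t) + 3e^(-2t)cos(2t), z(t) = -55e^(-2t)sin(2t) - 2e^(-2t)cos(2t)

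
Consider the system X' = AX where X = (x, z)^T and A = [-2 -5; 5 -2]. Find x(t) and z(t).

x(t) = -C_1e^(-2t)sin(5t) + C_2e^(-2t)cos(5t), z(t) = C_1e^(-2t)cos(5t) + C_2e^(-2t)sin(5t)

Coefficient matrix A = [[-2, -5], [5, -2]].
Characteristic polynomial det(A - λI) = λ^2 + 4λ + 29 = 0.
Eigenvalues λ = -2 ± 5i (complex conjugate pair).
For λ=-2+5i: an eigenvector is (0,1) - i(-1,0) = (0 + i, 1).
A real fundamental pair from Re and Im of e^((-2+5i)t)v: X_1 = e^(-2t)(cos(5t)·(0,1) + sin(5t)·(-1,0)), X_2 = e^(-2t)(sin(5t)·(0,1) - cos(5t)·(-1,0)).
General solution: C_1X_1 + C_2X_2.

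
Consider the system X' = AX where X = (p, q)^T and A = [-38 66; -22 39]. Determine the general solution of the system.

p(t) = -3K_1e^(6t) + 2K_2e^(-5t), q(t) = -2K_1e^(6t) + K_2e^(-5t)

Coefficient matrix A = [[-38, 66], [-22, 39]].
Characteristic polynomial det(A - λI) = λ^2 - λ - 30 = 0.
Eigenvalues λ = 6, -5.
For λ=6: (A-λI) row 1 is [-44, 66], so an eigenvector is (-3, -2).
For λ=-5: (A-λI) row 1 is [-33, 66], so an eigenvector is (2, 1).
General solution: K_1e^(6t)(-3,-2) + K_2e^(-5t)(2,1).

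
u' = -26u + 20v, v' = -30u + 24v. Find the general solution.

u(t) = K_1e^(-6t) - 2K_2e^(4t), v(t) = K_1e^(-6t) - 3K_2e^(4t)

Coefficient matrix A = [[-26, 20], [-30, 24]].
Characteristic polynomial det(A - λI) = λ^2 + 2λ - 24 = 0.
Eigenvalues λ = -6, 4.
For λ=-6: (A-λI) row 1 is [-20, 20], so an eigenvector is (1, 1).
For λ=4: (A-λI) row 1 is [-30, 20], so an eigenvector is (-2, -3).
General solution: K_1e^(-6t)(1,1) + K_2e^(4t)(-2,-3).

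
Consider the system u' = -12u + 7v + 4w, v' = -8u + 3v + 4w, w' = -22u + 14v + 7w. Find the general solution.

u(t) = c_1e^(-4t) + c_2e^(3t) - c_3e^(-t), v(t) = c_2e^(3t) - c_3e^(-t), w(t) = 2c_1e^(-4t) + 2c_2e^(3t) - c_3e^(-t)

Coefficient matrix A = [[-12, 7, 4], [-8, 3, 4], [-22, 14, 7]].
det(A - λI) = 0 gives eigenvalues λ = -4, 3, -1.
For λ=-4: eigenvector (1,0,2).
For λ=3: eigenvector (1,1,2).
For λ=-1: eigenvector (-1,-1,-1).
General solution: c_1e^(-4t)(1,0,2) + c_2e^(3t)(1,1,2) + c_3e^(-t)(-1,-1,-1).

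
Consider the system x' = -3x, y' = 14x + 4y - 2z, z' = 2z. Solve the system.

Coefficient matrix A = [[-3, 0, 0], [14, 4, -2], [0, 0, 2]].
det(A - λI) = 0 gives eigenvalues λ = -3, 4, 2.
For λ=-3: eigenvector (1,-2,0).
For λ=4: eigenvector (0,1,0).
For λ=2: eigenvector (0,1,1).
General solution: C_1e^(-3t)(1,-2,0) + C_2e^(4t)(0,1,0) + C_3e^(2t)(0,1,1).

x(t) = C_1e^(-3t), y(t) = -2C_1e^(-3t) + C_2e^(4t) + C_3e^(2t), z(t) = C_3e^(2t)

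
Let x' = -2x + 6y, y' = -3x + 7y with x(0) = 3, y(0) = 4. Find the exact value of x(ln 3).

A = [[-2,6],[-3,7]]; eigenvalues λ = 1, 4.
Eigenvectors: (-2,-1) for λ=1, (1,1) for λ=4.
From the initial condition, c_1 = 1, c_2 = 5.
x(ln 3) = (1)(3^1)(-2) + (5)(3^4)(1) = 399.

399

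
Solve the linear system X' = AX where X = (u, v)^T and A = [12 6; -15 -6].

u(t) = -C_1e^(3t)sin(3t) + C_1e^(3t)cos(3t) + C_2e^(3t)sin(3t) + C_2e^(3t)cos(3t), v(t) = C_1e^(3t)sin(3t) - 2C_1e^(3t)cos(3t) - 2C_2e^(3t)sin(3t) - C_2e^(3t)cos(3t)

Coefficient matrix A = [[12, 6], [-15, -6]].
Characteristic polynomial det(A - λI) = λ^2 - 6λ + 18 = 0.
Eigenvalues λ = 3 ± 3i (complex conjugate pair).
For λ=3+3i: an eigenvector is (1,-2) - i(-1,1) = (1 + i, -2 - i).
A real fundamental pair from Re and Im of e^((3+3i)t)v: X_1 = e^(3t)(cos(3t)·(1,-2) + sin(3t)·(-1,1)), X_2 = e^(3t)(sin(3t)·(1,-2) - cos(3t)·(-1,1)).
General solution: C_1X_1 + C_2X_2.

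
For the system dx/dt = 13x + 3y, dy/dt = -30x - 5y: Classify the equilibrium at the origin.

unstable spiral

A = [[13,3],[-30,-5]]; det(A-λI) = λ^2 - 8λ + 25.
λ = 4 ± 3i: positive real part.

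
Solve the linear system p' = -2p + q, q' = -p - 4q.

Coefficient matrix A = [[-2, 1], [-1, -4]].
Characteristic polynomial det(A - λI) = λ^2 + 6λ + 9 = 0.
Single eigenvalue λ = -3 with algebraic multiplicity 2.
Eigenvector v = (-1,1); generalized eigenvector w with (A-λI)w=v is (1,-2).
General solution: e^(-3t)[c_1·v + c_2·(t·v + w)].

p(t) = -c_1e^(-3t) - c_2te^(-3t) + c_2e^(-3t), q(t) = c_1e^(-3t) + c_2te^(-3t) - 2c_2e^(-3t)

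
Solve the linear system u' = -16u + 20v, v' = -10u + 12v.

u(t) = -3C_1e^(-2t)sin(2t) - C_1e^(-2t)cos(2t) - C_2e^(-2t)sin(2t) + 3C_2e^(-2t)cos(2t), v(t) = -2C_1e^(-2t)sin(2t) - C_1e^(-2t)cos(2t) - C_2e^(-2t)sin(2t) + 2C_2e^(-2t)cos(2t)

Coefficient matrix A = [[-16, 20], [-10, 12]].
Characteristic polynomial det(A - λI) = λ^2 + 4λ + 8 = 0.
Eigenvalues λ = -2 ± 2i (complex conjugate pair).
For λ=-2+2i: an eigenvector is (-1,-1) - i(-3,-2) = (-1 + 3i, -1 + 2i).
A real fundamental pair from Re and Im of e^((-2+2i)t)v: X_1 = e^(-2t)(cos(2t)·(-1,-1) + sin(2t)·(-3,-2)), X_2 = e^(-2t)(sin(2t)·(-1,-1) - cos(2t)·(-3,-2)).
General solution: C_1X_1 + C_2X_2.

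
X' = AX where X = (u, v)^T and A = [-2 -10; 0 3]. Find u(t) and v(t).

Coefficient matrix A = [[-2, -10], [0, 3]].
Characteristic polynomial det(A - λI) = λ^2 - λ - 6 = 0.
Eigenvalues λ = 3, -2.
For λ=3: (A-λI) row 1 is [-5, -10], so an eigenvector is (2, -1).
For λ=-2: (A-λI) row 1 is [0, -10], so an eigenvector is (-1, 0).
General solution: c_1e^(3t)(2,-1) + c_2e^(-2t)(-1,0).

u(t) = 2c_1e^(3t) - c_2e^(-2t), v(t) = -c_1e^(3t)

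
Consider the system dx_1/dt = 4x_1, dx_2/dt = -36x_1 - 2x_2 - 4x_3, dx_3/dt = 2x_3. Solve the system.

x_1(t) = K_2e^(4t), x_2(t) = K_1e^(-2t) - 6K_2e^(4t) - K_3e^(2t), x_3(t) = K_3e^(2t)

Coefficient matrix A = [[4, 0, 0], [-36, -2, -4], [0, 0, 2]].
det(A - λI) = 0 gives eigenvalues λ = -2, 4, 2.
For λ=-2: eigenvector (0,1,0).
For λ=4: eigenvector (1,-6,0).
For λ=2: eigenvector (0,-1,1).
General solution: K_1e^(-2t)(0,1,0) + K_2e^(4t)(1,-6,0) + K_3e^(2t)(0,-1,1).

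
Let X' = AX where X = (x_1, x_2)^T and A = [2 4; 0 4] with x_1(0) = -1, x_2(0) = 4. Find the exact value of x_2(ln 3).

324

A = [[2,4],[0,4]]; eigenvalues λ = 4, 2.
Eigenvectors: (-2,-1) for λ=4, (1,0) for λ=2.
From the initial condition, c_1 = -4, c_2 = -9.
x_2(ln 3) = (-4)(3^4)(-1) + (-9)(3^2)(0) = 324.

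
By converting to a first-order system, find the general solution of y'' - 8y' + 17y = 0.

Let x_1 = y, x_2 = y'. Then x_1' = x_2 and x_2' = -17x_1 + 8x_2.
A = [[0,1],[-17,8]]; det(A-λI) = λ^2 - 8λ + 17.
Eigenvalues λ = 4 ± i.

y(t) = C_1e^(4t)cos(t) + C_2e^(4t)sin(t)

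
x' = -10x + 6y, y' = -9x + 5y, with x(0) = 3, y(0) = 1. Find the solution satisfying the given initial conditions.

Coefficient matrix A = [[-10, 6], [-9, 5]].
Characteristic polynomial det(A - λI) = λ^2 + 5λ + 4 = 0.
Eigenvalues λ = -1, -4.
For λ=-1: (A-λI) row 1 is [-9, 6], so an eigenvector is (-2, -3).
For λ=-4: (A-λI) row 1 is [-6, 6], so an eigenvector is (-1, -1).
General solution: c_1e^(-t)(-2,-3) + c_2e^(-4t)(-1,-1).
Applying x(0)=3, y(0)=1 gives c_1=2, c_2=-7.

x(t) = -4e^(-t) + 7e^(-4t), y(t) = -6e^(-t) + 7e^(-4t)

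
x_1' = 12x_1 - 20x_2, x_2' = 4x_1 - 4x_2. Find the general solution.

x_1(t) = 2c_1e^(4t)sin(4t) + c_1e^(4t)cos(4t) + c_2e^(4t)sin(4t) - 2c_2e^(4t)cos(4t), x_2(t) = c_1e^(4t)sin(4t) - c_2e^(4t)cos(4t)

Coefficient matrix A = [[12, -20], [4, -4]].
Characteristic polynomial det(A - λI) = λ^2 - 8λ + 32 = 0.
Eigenvalues λ = 4 ± 4i (complex conjugate pair).
For λ=4+4i: an eigenvector is (1,0) - i(2,1) = (1 - 2i, 0 - i).
A real fundamental pair from Re and Im of e^((4+4i)t)v: X_1 = e^(4t)(cos(4t)·(1,0) + sin(4t)·(2,1)), X_2 = e^(4t)(sin(4t)·(1,0) - cos(4t)·(2,1)).
General solution: c_1X_1 + c_2X_2.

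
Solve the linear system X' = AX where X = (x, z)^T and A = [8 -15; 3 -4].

x(t) = c_1e^(2t)sin(3t) - 2c_1e^(2t)cos(3t) - 2c_2e^(2t)sin(3t) - c_2e^(2t)cos(3t), z(t) = -c_1e^(2t)cos(3t) - c_2e^(2t)sin(3t)

Coefficient matrix A = [[8, -15], [3, -4]].
Characteristic polynomial det(A - λI) = λ^2 - 4λ + 13 = 0.
Eigenvalues λ = 2 ± 3i (complex conjugate pair).
For λ=2+3i: an eigenvector is (-2,-1) - i(1,0) = (-2 - i, -1).
A real fundamental pair from Re and Im of e^((2+3i)t)v: X_1 = e^(2t)(cos(3t)·(-2,-1) + sin(3t)·(1,0)), X_2 = e^(2t)(sin(3t)·(-2,-1) - cos(3t)·(1,0)).
General solution: c_1X_1 + c_2X_2.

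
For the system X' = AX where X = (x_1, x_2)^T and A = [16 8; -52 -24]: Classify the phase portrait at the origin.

A = [[16,8],[-52,-24]]; det(A-λI) = λ^2 + 8λ + 32.
λ = -4 ± 4i: negative real part.

stable spiral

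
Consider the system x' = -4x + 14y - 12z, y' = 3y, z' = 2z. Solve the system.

Coefficient matrix A = [[-4, 14, -12], [0, 3, 0], [0, 0, 2]].
det(A - λI) = 0 gives eigenvalues λ = -4, 3, 2.
For λ=-4: eigenvector (1,0,0).
For λ=3: eigenvector (2,1,0).
For λ=2: eigenvector (-2,0,1).
General solution: C_1e^(-4t)(1,0,0) + C_2e^(3t)(2,1,0) + C_3e^(2t)(-2,0,1).

x(t) = C_1e^(-4t) + 2C_2e^(3t) - 2C_3e^(2t), y(t) = C_2e^(3t), z(t) = C_3e^(2t)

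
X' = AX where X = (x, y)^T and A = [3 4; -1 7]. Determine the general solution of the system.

x(t) = -2K_1e^(5t) - 2K_2te^(5t) + K_2e^(5t), y(t) = -K_1e^(5t) - K_2te^(5t)

Coefficient matrix A = [[3, 4], [-1, 7]].
Characteristic polynomial det(A - λI) = λ^2 - 10λ + 25 = 0.
Single eigenvalue λ = 5 with algebraic multiplicity 2.
Eigenvector v = (-2,-1); generalized eigenvector w with (A-λI)w=v is (1,0).
General solution: e^(5t)[K_1·v + K_2·(t·v + w)].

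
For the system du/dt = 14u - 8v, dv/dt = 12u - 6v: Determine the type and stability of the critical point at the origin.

A = [[14,-8],[12,-6]]; det(A-λI) = λ^2 - 8λ + 12.
λ = 6, 2: both positive.

unstable node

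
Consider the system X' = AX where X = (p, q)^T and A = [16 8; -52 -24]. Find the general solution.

Coefficient matrix A = [[16, 8], [-52, -24]].
Characteristic polynomial det(A - λI) = λ^2 + 8λ + 32 = 0.
Eigenvalues λ = -4 ± 4i (complex conjugate pair).
For λ=-4+4i: an eigenvector is (-1,3) - i(1,-2) = (-1 - i, 3 + 2i).
A real fundamental pair from Re and Im of e^((-4+4i)t)v: X_1 = e^(-4t)(cos(4t)·(-1,3) + sin(4t)·(1,-2)), X_2 = e^(-4t)(sin(4t)·(-1,3) - cos(4t)·(1,-2)).
General solution: C_1X_1 + C_2X_2.

p(t) = C_1e^(-4t)sin(4t) - C_1e^(-4t)cos(4t) - C_2e^(-4t)sin(4t) - C_2e^(-4t)cos(4t), q(t) = -2C_1e^(-4t)sin(4t) + 3C_1e^(-4t)cos(4t) + 3C_2e^(-4t)sin(4t) + 2C_2e^(-4t)cos(4t)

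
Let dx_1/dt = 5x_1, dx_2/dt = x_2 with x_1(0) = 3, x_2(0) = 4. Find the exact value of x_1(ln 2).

96

A = [[5,0],[0,1]]; eigenvalues λ = 1, 5.
Eigenvectors: (0,-1) for λ=1, (1,0) for λ=5.
From the initial condition, c_1 = -4, c_2 = 3.
x_1(ln 2) = (-4)(2^1)(0) + (3)(2^5)(1) = 96.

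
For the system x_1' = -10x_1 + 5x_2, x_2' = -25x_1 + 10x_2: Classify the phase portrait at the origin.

A = [[-10,5],[-25,10]]; det(A-λI) = λ^2 + 25.
λ = 0 ± 5i: zero real part.

center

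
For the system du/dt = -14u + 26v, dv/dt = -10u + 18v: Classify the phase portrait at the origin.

unstable spiral

A = [[-14,26],[-10,18]]; det(A-λI) = λ^2 - 4λ + 8.
λ = 2 ± 2i: positive real part.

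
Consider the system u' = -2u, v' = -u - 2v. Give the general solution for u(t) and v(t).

u(t) = K_2e^(-2t), v(t) = -K_1e^(-2t) - K_2te^(-2t) + 3K_2e^(-2t)

Coefficient matrix A = [[-2, 0], [-1, -2]].
Characteristic polynomial det(A - λI) = λ^2 + 4λ + 4 = 0.
Single eigenvalue λ = -2 with algebraic multiplicity 2.
Eigenvector v = (0,-1); generalized eigenvector w with (A-λI)w=v is (1,3).
General solution: e^(-2t)[K_1·v + K_2·(t·v + w)].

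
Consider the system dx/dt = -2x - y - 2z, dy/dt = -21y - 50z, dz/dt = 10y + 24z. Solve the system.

Coefficient matrix A = [[-2, -1, -2], [0, -21, -50], [0, 10, 24]].
det(A - λI) = 0 gives eigenvalues λ = -2, -1, 4.
For λ=-2: eigenvector (1,0,0).
For λ=-1: eigenvector (-1,5,-2).
For λ=4: eigenvector (0,-2,1).
General solution: C_1e^(-2t)(1,0,0) + C_2e^(-t)(-1,5,-2) + C_3e^(4t)(0,-2,1).

x(t) = C_1e^(-2t) - C_2e^(-t), y(t) = 5C_2e^(-t) - 2C_3e^(4t), z(t) = -2C_2e^(-t) + C_3e^(4t)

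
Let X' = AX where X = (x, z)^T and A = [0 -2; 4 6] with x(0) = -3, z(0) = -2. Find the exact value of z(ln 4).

A = [[0,-2],[4,6]]; eigenvalues λ = 2, 4.
Eigenvectors: (1,-1) for λ=2, (-1,2) for λ=4.
From the initial condition, c_1 = -8, c_2 = -5.
z(ln 4) = (-8)(4^2)(-1) + (-5)(4^4)(2) = -2432.

-2432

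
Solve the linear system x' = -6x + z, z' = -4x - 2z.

Coefficient matrix A = [[-6, 1], [-4, -2]].
Characteristic polynomial det(A - λI) = λ^2 + 8λ + 16 = 0.
Single eigenvalue λ = -4 with algebraic multiplicity 2.
Eigenvector v = (1,2); generalized eigenvector w with (A-λI)w=v is (-2,-3).
General solution: e^(-4t)[c_1·v + c_2·(t·v + w)].

x(t) = c_1e^(-4t) + c_2te^(-4t) - 2c_2e^(-4t), z(t) = 2c_1e^(-4t) + 2c_2te^(-4t) - 3c_2e^(-4t)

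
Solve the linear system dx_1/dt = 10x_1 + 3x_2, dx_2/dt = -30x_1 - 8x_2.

x_1(t) = -K_1e^(t)cos(3t) - K_2e^(t)sin(3t), x_2(t) = K_1e^(t)sin(3t) + 3K_1e^(t)cos(3t) + 3K_2e^(t)sin(3t) - K_2e^(t)cos(3t)

Coefficient matrix A = [[10, 3], [-30, -8]].
Characteristic polynomial det(A - λI) = λ^2 - 2λ + 10 = 0.
Eigenvalues λ = 1 ± 3i (complex conjugate pair).
For λ=1+3i: an eigenvector is (-1,3) - i(0,1) = (-1, 3 - i).
A real fundamental pair from Re and Im of e^((1+3i)t)v: X_1 = e^(t)(cos(3t)·(-1,3) + sin(3t)·(0,1)), X_2 = e^(t)(sin(3t)·(-1,3) - cos(3t)·(0,1)).
General solution: K_1X_1 + K_2X_2.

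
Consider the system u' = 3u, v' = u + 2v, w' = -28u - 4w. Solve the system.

Coefficient matrix A = [[3, 0, 0], [1, 2, 0], [-28, 0, -4]].
det(A - λI) = 0 gives eigenvalues λ = -4, 2, 3.
For λ=-4: eigenvector (0,0,1).
For λ=2: eigenvector (0,1,0).
For λ=3: eigenvector (1,1,-4).
General solution: c_1e^(-4t)(0,0,1) + c_2e^(2t)(0,1,0) + c_3e^(3t)(1,1,-4).

u(t) = c_3e^(3t), v(t) = c_2e^(2t) + c_3e^(3t), w(t) = c_1e^(-4t) - 4c_3e^(3t)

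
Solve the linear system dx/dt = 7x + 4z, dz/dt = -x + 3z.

x(t) = -2c_1e^(5t) - 2c_2te^(5t) + 3c_2e^(5t), z(t) = c_1e^(5t) + c_2te^(5t) - 2c_2e^(5t)

Coefficient matrix A = [[7, 4], [-1, 3]].
Characteristic polynomial det(A - λI) = λ^2 - 10λ + 25 = 0.
Single eigenvalue λ = 5 with algebraic multiplicity 2.
Eigenvector v = (-2,1); generalized eigenvector w with (A-λI)w=v is (3,-2).
General solution: e^(5t)[c_1·v + c_2·(t·v + w)].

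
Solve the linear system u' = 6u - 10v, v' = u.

Coefficient matrix A = [[6, -10], [1, 0]].
Characteristic polynomial det(A - λI) = λ^2 - 6λ + 10 = 0.
Eigenvalues λ = 3 ± i (complex conjugate pair).
For λ=3+i: an eigenvector is (-1,0) - i(-3,-1) = (-1 + 3i, 0 + i).
A real fundamental pair from Re and Im of e^((3+i)t)v: X_1 = e^(3t)(cos(t)·(-1,0) + sin(t)·(-3,-1)), X_2 = e^(3t)(sin(t)·(-1,0) - cos(t)·(-3,-1)).
General solution: C_1X_1 + C_2X_2.

u(t) = -3C_1e^(3t)sin(t) - C_1e^(3t)cos(t) - C_2e^(3t)sin(t) + 3C_2e^(3t)cos(t), v(t) = -C_1e^(3t)sin(t) + C_2e^(3t)cos(t)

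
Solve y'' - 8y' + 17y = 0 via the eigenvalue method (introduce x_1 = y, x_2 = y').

y(t) = K_1e^(4t)cos(t) + K_2e^(4t)sin(t)

Let x_1 = y, x_2 = y'. Then x_1' = x_2 and x_2' = -17x_1 + 8x_2.
A = [[0,1],[-17,8]]; det(A-λI) = λ^2 - 8λ + 17.
Eigenvalues λ = 4 ± i.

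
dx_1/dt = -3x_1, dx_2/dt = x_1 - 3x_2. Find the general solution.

Coefficient matrix A = [[-3, 0], [1, -3]].
Characteristic polynomial det(A - λI) = λ^2 + 6λ + 9 = 0.
Single eigenvalue λ = -3 with algebraic multiplicity 2.
Eigenvector v = (0,1); generalized eigenvector w with (A-λI)w=v is (1,-1).
General solution: e^(-3t)[C_1·v + C_2·(t·v + w)].

x_1(t) = C_2e^(-3t), x_2(t) = C_1e^(-3t) + C_2te^(-3t) - C_2e^(-3t)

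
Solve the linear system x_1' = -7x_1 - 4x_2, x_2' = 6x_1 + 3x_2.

x_1(t) = 2c_1e^(-t) + c_2e^(-3t), x_2(t) = -3c_1e^(-t) - c_2e^(-3t)

Coefficient matrix A = [[-7, -4], [6, 3]].
Characteristic polynomial det(A - λI) = λ^2 + 4λ + 3 = 0.
Eigenvalues λ = -1, -3.
For λ=-1: (A-λI) row 1 is [-6, -4], so an eigenvector is (2, -3).
For λ=-3: (A-λI) row 1 is [-4, -4], so an eigenvector is (1, -1).
General solution: c_1e^(-t)(2,-3) + c_2e^(-3t)(1,-1).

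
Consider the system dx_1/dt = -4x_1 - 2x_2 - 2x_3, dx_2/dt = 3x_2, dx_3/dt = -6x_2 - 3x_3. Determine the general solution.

x_1(t) = -2c_1e^(-3t) + c_3e^(-4t), x_2(t) = c_2e^(3t), x_3(t) = c_1e^(-3t) - c_2e^(3t)

Coefficient matrix A = [[-4, -2, -2], [0, 3, 0], [0, -6, -3]].
det(A - λI) = 0 gives eigenvalues λ = -3, 3, -4.
For λ=-3: eigenvector (-2,0,1).
For λ=3: eigenvector (0,1,-1).
For λ=-4: eigenvector (1,0,0).
General solution: c_1e^(-3t)(-2,0,1) + c_2e^(3t)(0,1,-1) + c_3e^(-4t)(1,0,0).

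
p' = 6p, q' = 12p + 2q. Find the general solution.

p(t) = K_1e^(6t), q(t) = 3K_1e^(6t) - K_2e^(2t)

Coefficient matrix A = [[6, 0], [12, 2]].
Characteristic polynomial det(A - λI) = λ^2 - 8λ + 12 = 0.
Eigenvalues λ = 6, 2.
For λ=6: (A-λI) row 2 is [12, -4], so an eigenvector is (1, 3).
For λ=2: (A-λI) row 1 is [4, 0], so an eigenvector is (0, -1).
General solution: K_1e^(6t)(1,3) + K_2e^(2t)(0,-1).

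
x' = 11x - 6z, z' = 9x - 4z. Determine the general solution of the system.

x(t) = -2K_1e^(2t) + K_2e^(5t), z(t) = -3K_1e^(2t) + K_2e^(5t)

Coefficient matrix A = [[11, -6], [9, -4]].
Characteristic polynomial det(A - λI) = λ^2 - 7λ + 10 = 0.
Eigenvalues λ = 2, 5.
For λ=2: (A-λI) row 1 is [9, -6], so an eigenvector is (-2, -3).
For λ=5: (A-λI) row 1 is [6, -6], so an eigenvector is (1, 1).
General solution: K_1e^(2t)(-2,-3) + K_2e^(5t)(1,1).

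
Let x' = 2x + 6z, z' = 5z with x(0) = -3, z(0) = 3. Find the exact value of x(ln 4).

6000

A = [[2,6],[0,5]]; eigenvalues λ = 5, 2.
Eigenvectors: (-2,-1) for λ=5, (-1,0) for λ=2.
From the initial condition, c_1 = -3, c_2 = 9.
x(ln 4) = (-3)(4^5)(-2) + (9)(4^2)(-1) = 6000.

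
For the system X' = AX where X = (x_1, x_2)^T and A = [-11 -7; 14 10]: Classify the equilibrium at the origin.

saddle

A = [[-11,-7],[14,10]]; det(A-λI) = λ^2 + λ - 12.
λ = 3, -4: opposite signs.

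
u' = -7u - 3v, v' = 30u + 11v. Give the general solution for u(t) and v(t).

Coefficient matrix A = [[-7, -3], [30, 11]].
Characteristic polynomial det(A - λI) = λ^2 - 4λ + 13 = 0.
Eigenvalues λ = 2 ± 3i (complex conjugate pair).
For λ=2+3i: an eigenvector is (0,-1) - i(1,-3) = (0 - i, -1 + 3i).
A real fundamental pair from Re and Im of e^((2+3i)t)v: X_1 = e^(2t)(cos(3t)·(0,-1) + sin(3t)·(1,-3)), X_2 = e^(2t)(sin(3t)·(0,-1) - cos(3t)·(1,-3)).
General solution: c_1X_1 + c_2X_2.

u(t) = c_1e^(2t)sin(3t) - c_2e^(2t)cos(3t), v(t) = -3c_1e^(2t)sin(3t) - c_1e^(2t)cos(3t) - c_2e^(2t)sin(3t) + 3c_2e^(2t)cos(3t)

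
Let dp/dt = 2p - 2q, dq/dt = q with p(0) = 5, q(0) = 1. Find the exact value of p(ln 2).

A = [[2,-2],[0,1]]; eigenvalues λ = 2, 1.
Eigenvectors: (-1,0) for λ=2, (2,1) for λ=1.
From the initial condition, c_1 = -3, c_2 = 1.
p(ln 2) = (-3)(2^2)(-1) + (1)(2^1)(2) = 16.

16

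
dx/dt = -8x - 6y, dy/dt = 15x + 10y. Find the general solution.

Coefficient matrix A = [[-8, -6], [15, 10]].
Characteristic polynomial det(A - λI) = λ^2 - 2λ + 10 = 0.
Eigenvalues λ = 1 ± 3i (complex conjugate pair).
For λ=1+3i: an eigenvector is (1,-2) - i(1,-1) = (1 - i, -2 + i).
A real fundamental pair from Re and Im of e^((1+3i)t)v: X_1 = e^(t)(cos(3t)·(1,-2) + sin(3t)·(1,-1)), X_2 = e^(t)(sin(3t)·(1,-2) - cos(3t)·(1,-1)).
General solution: c_1X_1 + c_2X_2.

x(t) = c_1e^(t)sin(3t) + c_1e^(t)cos(3t) + c_2e^(t)sin(3t) - c_2e^(t)cos(3t), y(t) = -c_1e^(t)sin(3t) - 2c_1e^(t)cos(3t) - 2c_2e^(t)sin(3t) + c_2e^(t)cos(3t)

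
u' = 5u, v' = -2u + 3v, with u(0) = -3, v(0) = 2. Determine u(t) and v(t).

Coefficient matrix A = [[5, 0], [-2, 3]].
Characteristic polynomial det(A - λI) = λ^2 - 8λ + 15 = 0.
Eigenvalues λ = 3, 5.
For λ=3: (A-λI) row 1 is [2, 0], so an eigenvector is (0, 1).
For λ=5: (A-λI) row 2 is [-2, -2], so an eigenvector is (-1, 1).
General solution: K_1e^(3t)(0,1) + K_2e^(5t)(-1,1).
Applying u(0)=-3, v(0)=2 gives K_1=-1, K_2=3.

u(t) = -3e^(5t), v(t) = 3e^(5t) - e^(3t)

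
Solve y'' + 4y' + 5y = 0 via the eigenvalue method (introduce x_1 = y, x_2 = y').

y(t) = K_1e^(-2t)cos(t) + K_2e^(-2t)sin(t)

Let x_1 = y, x_2 = y'. Then x_1' = x_2 and x_2' = -5x_1 - 4x_2.
A = [[0,1],[-5,-4]]; det(A-λI) = λ^2 + 4λ + 5.
Eigenvalues λ = -2 ± i.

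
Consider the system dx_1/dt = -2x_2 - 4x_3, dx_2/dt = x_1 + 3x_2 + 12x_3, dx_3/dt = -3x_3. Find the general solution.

Coefficient matrix A = [[0, -2, -4], [1, 3, 12], [0, 0, -3]].
det(A - λI) = 0 gives eigenvalues λ = 2, 1, -3.
For λ=2: eigenvector (1,-1,0).
For λ=1: eigenvector (2,-1,0).
For λ=-3: eigenvector (0,-2,1).
General solution: K_1e^(2t)(1,-1,0) + K_2e^(t)(2,-1,0) + K_3e^(-3t)(0,-2,1).

x_1(t) = K_1e^(2t) + 2K_2e^(t), x_2(t) = -K_1e^(2t) - K_2e^(t) - 2K_3e^(-3t), x_3(t) = K_3e^(-3t)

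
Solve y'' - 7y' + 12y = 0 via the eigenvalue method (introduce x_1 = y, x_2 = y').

y(t) = C_1e^(4t) + C_2e^(3t)

Let x_1 = y, x_2 = y'. Then x_1' = x_2 and x_2' = -12x_1 + 7x_2.
A = [[0,1],[-12,7]]; det(A-λI) = λ^2 - 7λ + 12.
Eigenvalues λ = 4, 3 with eigenvectors (1,4), (1,3).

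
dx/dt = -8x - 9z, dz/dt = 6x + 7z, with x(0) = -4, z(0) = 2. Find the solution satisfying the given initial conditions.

x(t) = 2e^(t) - 6e^(-2t), z(t) = -2e^(t) + 4e^(-2t)

Coefficient matrix A = [[-8, -9], [6, 7]].
Characteristic polynomial det(A - λI) = λ^2 + λ - 2 = 0.
Eigenvalues λ = -2, 1.
For λ=-2: (A-λI) row 1 is [-6, -9], so an eigenvector is (-3, 2).
For λ=1: (A-λI) row 1 is [-9, -9], so an eigenvector is (-1, 1).
General solution: C_1e^(-2t)(-3,2) + C_2e^(t)(-1,1).
Applying x(0)=-4, z(0)=2 gives C_1=2, C_2=-2.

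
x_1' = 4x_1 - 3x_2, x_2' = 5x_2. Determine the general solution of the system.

Coefficient matrix A = [[4, -3], [0, 5]].
Characteristic polynomial det(A - λI) = λ^2 - 9λ + 20 = 0.
Eigenvalues λ = 4, 5.
For λ=4: (A-λI) row 1 is [0, -3], so an eigenvector is (1, 0).
For λ=5: (A-λI) row 1 is [-1, -3], so an eigenvector is (3, -1).
General solution: c_1e^(4t)(1,0) + c_2e^(5t)(3,-1).

x_1(t) = c_1e^(4t) + 3c_2e^(5t), x_2(t) = -c_2e^(5t)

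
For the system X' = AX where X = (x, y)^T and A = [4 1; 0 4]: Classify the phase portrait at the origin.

unstable improper node

A = [[4,1],[0,4]]; det(A-λI) = λ^2 - 8λ + 16.
repeated λ = 4 with a single eigenvector.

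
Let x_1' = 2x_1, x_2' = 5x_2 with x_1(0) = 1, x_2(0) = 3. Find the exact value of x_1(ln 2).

A = [[2,0],[0,5]]; eigenvalues λ = 5, 2.
Eigenvectors: (0,1) for λ=5, (-1,0) for λ=2.
From the initial condition, c_1 = 3, c_2 = -1.
x_1(ln 2) = (3)(2^5)(0) + (-1)(2^2)(-1) = 4.

4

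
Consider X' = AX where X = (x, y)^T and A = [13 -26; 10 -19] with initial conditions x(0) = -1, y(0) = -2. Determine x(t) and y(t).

Coefficient matrix A = [[13, -26], [10, -19]].
Characteristic polynomial det(A - λI) = λ^2 + 6λ + 13 = 0.
Eigenvalues λ = -3 ± 2i (complex conjugate pair).
For λ=-3+2i: an eigenvector is (2,1) - i(3,2) = (2 - 3i, 1 - 2i).
A real fundamental pair from Re and Im of e^((-3+2i)t)v: X_1 = e^(-3t)(cos(2t)·(2,1) + sin(2t)·(3,2)), X_2 = e^(-3t)(sin(2t)·(2,1) - cos(2t)·(3,2)).
General solution: c_1X_1 + c_2X_2.
Applying x(0)=-1, y(0)=-2 gives c_1=4, c_2=3.

x(t) = 18e^(-3t)sin(2t) - e^(-3t)cos(2t), y(t) = 11e^(-3t)sin(2t) - 2e^(-3t)cos(2t)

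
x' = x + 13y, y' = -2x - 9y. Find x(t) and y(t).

x(t) = -3K_1e^(-4t)sin(t) + 2K_1e^(-4t)cos(t) + 2K_2e^(-4t)sin(t) + 3K_2e^(-4t)cos(t), y(t) = K_1e^(-4t)sin(t) - K_1e^(-4t)cos(t) - K_2e^(-4t)sin(t) - K_2e^(-4t)cos(t)

Coefficient matrix A = [[1, 13], [-2, -9]].
Characteristic polynomial det(A - λI) = λ^2 + 8λ + 17 = 0.
Eigenvalues λ = -4 ± i (complex conjugate pair).
For λ=-4+i: an eigenvector is (2,-1) - i(-3,1) = (2 + 3i, -1 - i).
A real fundamental pair from Re and Im of e^((-4+i)t)v: X_1 = e^(-4t)(cos(t)·(2,-1) + sin(t)·(-3,1)), X_2 = e^(-4t)(sin(t)·(2,-1) - cos(t)·(-3,1)).
General solution: K_1X_1 + K_2X_2.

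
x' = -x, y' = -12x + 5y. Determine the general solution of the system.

Coefficient matrix A = [[-1, 0], [-12, 5]].
Characteristic polynomial det(A - λI) = λ^2 - 4λ - 5 = 0.
Eigenvalues λ = 5, -1.
For λ=5: (A-λI) row 1 is [-6, 0], so an eigenvector is (0, 1).
For λ=-1: (A-λI) row 2 is [-12, 6], so an eigenvector is (1, 2).
General solution: c_1e^(5t)(0,1) + c_2e^(-t)(1,2).

x(t) = c_2e^(-t), y(t) = c_1e^(5t) + 2c_2e^(-t)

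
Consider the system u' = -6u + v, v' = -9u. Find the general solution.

Coefficient matrix A = [[-6, 1], [-9, 0]].
Characteristic polynomial det(A - λI) = λ^2 + 6λ + 9 = 0.
Single eigenvalue λ = -3 with algebraic multiplicity 2.
Eigenvector v = (-1,-3); generalized eigenvector w with (A-λI)w=v is (1,2).
General solution: e^(-3t)[C_1·v + C_2·(t·v + w)].

u(t) = -C_1e^(-3t) - C_2te^(-3t) + C_2e^(-3t), v(t) = -3C_1e^(-3t) - 3C_2te^(-3t) + 2C_2e^(-3t)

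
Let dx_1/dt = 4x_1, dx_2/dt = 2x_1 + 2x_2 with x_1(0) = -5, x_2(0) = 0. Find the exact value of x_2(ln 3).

A = [[4,0],[2,2]]; eigenvalues λ = 2, 4.
Eigenvectors: (0,-1) for λ=2, (1,1) for λ=4.
From the initial condition, c_1 = -5, c_2 = -5.
x_2(ln 3) = (-5)(3^2)(-1) + (-5)(3^4)(1) = -360.

-360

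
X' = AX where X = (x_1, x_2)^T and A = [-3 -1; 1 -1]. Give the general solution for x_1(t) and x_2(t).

Coefficient matrix A = [[-3, -1], [1, -1]].
Characteristic polynomial det(A - λI) = λ^2 + 4λ + 4 = 0.
Single eigenvalue λ = -2 with algebraic multiplicity 2.
Eigenvector v = (-1,1); generalized eigenvector w with (A-λI)w=v is (1,0).
General solution: e^(-2t)[C_1·v + C_2·(t·v + w)].

x_1(t) = -C_1e^(-2t) - C_2te^(-2t) + C_2e^(-2t), x_2(t) = C_1e^(-2t) + C_2te^(-2t)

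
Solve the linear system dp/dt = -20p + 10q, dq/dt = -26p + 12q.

Coefficient matrix A = [[-20, 10], [-26, 12]].
Characteristic polynomial det(A - λI) = λ^2 + 8λ + 20 = 0.
Eigenvalues λ = -4 ± 2i (complex conjugate pair).
For λ=-4+2i: an eigenvector is (-1,-2) - i(-2,-3) = (-1 + 2i, -2 + 3i).
A real fundamental pair from Re and Im of e^((-4+2i)t)v: X_1 = e^(-4t)(cos(2t)·(-1,-2) + sin(2t)·(-2,-3)), X_2 = e^(-4t)(sin(2t)·(-1,-2) - cos(2t)·(-2,-3)).
General solution: K_1X_1 + K_2X_2.

p(t) = -2K_1e^(-4t)sin(2t) - K_1e^(-4t)cos(2t) - K_2e^(-4t)sin(2t) + 2K_2e^(-4t)cos(2t), q(t) = -3K_1e^(-4t)sin(2t) - 2K_1e^(-4t)cos(2t) - 2K_2e^(-4t)sin(2t) + 3K_2e^(-4t)cos(2t)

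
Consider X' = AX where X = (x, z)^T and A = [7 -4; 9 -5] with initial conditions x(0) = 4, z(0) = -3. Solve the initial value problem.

x(t) = 36te^(t) + 4e^(t), z(t) = 54te^(t) - 3e^(t)

Coefficient matrix A = [[7, -4], [9, -5]].
Characteristic polynomial det(A - λI) = λ^2 - 2λ + 1 = 0.
Single eigenvalue λ = 1 with algebraic multiplicity 2.
Eigenvector v = (-2,-3); generalized eigenvector w with (A-λI)w=v is (1,2).
General solution: e^(t)[C_1·v + C_2·(t·v + w)].
Applying x(0)=4, z(0)=-3 gives C_1=-11, C_2=-18.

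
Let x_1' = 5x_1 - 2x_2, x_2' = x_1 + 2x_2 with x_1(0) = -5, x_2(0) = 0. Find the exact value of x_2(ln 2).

-40

A = [[5,-2],[1,2]]; eigenvalues λ = 3, 4.
Eigenvectors: (-1,-1) for λ=3, (2,1) for λ=4.
From the initial condition, c_1 = -5, c_2 = -5.
x_2(ln 2) = (-5)(2^3)(-1) + (-5)(2^4)(1) = -40.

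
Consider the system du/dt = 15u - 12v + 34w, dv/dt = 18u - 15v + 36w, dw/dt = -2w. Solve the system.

u(t) = C_1e^(3t) + 2C_2e^(-3t) - 2C_3e^(-2t), v(t) = C_1e^(3t) + 3C_2e^(-3t), w(t) = C_3e^(-2t)

Coefficient matrix A = [[15, -12, 34], [18, -15, 36], [0, 0, -2]].
det(A - λI) = 0 gives eigenvalues λ = 3, -3, -2.
For λ=3: eigenvector (1,1,0).
For λ=-3: eigenvector (2,3,0).
For λ=-2: eigenvector (-2,0,1).
General solution: C_1e^(3t)(1,1,0) + C_2e^(-3t)(2,3,0) + C_3e^(-2t)(-2,0,1).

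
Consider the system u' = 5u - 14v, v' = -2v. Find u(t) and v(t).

u(t) = -2K_1e^(-2t) - K_2e^(5t), v(t) = -K_1e^(-2t)

Coefficient matrix A = [[5, -14], [0, -2]].
Characteristic polynomial det(A - λI) = λ^2 - 3λ - 10 = 0.
Eigenvalues λ = -2, 5.
For λ=-2: (A-λI) row 1 is [7, -14], so an eigenvector is (-2, -1).
For λ=5: (A-λI) row 1 is [0, -14], so an eigenvector is (-1, 0).
General solution: K_1e^(-2t)(-2,-1) + K_2e^(5t)(-1,0).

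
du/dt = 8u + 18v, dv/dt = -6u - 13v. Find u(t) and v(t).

u(t) = 2K_1e^(-t) - 3K_2e^(-4t), v(t) = -K_1e^(-t) + 2K_2e^(-4t)

Coefficient matrix A = [[8, 18], [-6, -13]].
Characteristic polynomial det(A - λI) = λ^2 + 5λ + 4 = 0.
Eigenvalues λ = -1, -4.
For λ=-1: (A-λI) row 1 is [9, 18], so an eigenvector is (2, -1).
For λ=-4: (A-λI) row 1 is [12, 18], so an eigenvector is (-3, 2).
General solution: K_1e^(-t)(2,-1) + K_2e^(-4t)(-3,2).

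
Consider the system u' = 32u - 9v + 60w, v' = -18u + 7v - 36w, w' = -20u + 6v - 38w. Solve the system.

Coefficient matrix A = [[32, -9, 60], [-18, 7, -36], [-20, 6, -38]].
det(A - λI) = 0 gives eigenvalues λ = -2, 2, 1.
For λ=-2: eigenvector (-3,2,2).
For λ=2: eigenvector (-2,0,1).
For λ=1: eigenvector (-3,3,2).
General solution: K_1e^(-2t)(-3,2,2) + K_2e^(2t)(-2,0,1) + K_3e^(t)(-3,3,2).

u(t) = -3K_1e^(-2t) - 2K_2e^(2t) - 3K_3e^(t), v(t) = 2K_1e^(-2t) + 3K_3e^(t), w(t) = 2K_1e^(-2t) + K_2e^(2t) + 2K_3e^(t)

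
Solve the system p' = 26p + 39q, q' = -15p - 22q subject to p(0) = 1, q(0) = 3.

p(t) = 47e^(2t)sin(3t) + e^(2t)cos(3t), q(t) = -29e^(2t)sin(3t) + 3e^(2t)cos(3t)

Coefficient matrix A = [[26, 39], [-15, -22]].
Characteristic polynomial det(A - λI) = λ^2 - 4λ + 13 = 0.
Eigenvalues λ = 2 ± 3i (complex conjugate pair).
For λ=2+3i: an eigenvector is (3,-2) - i(-2,1) = (3 + 2i, -2 - i).
A real fundamental pair from Re and Im of e^((2+3i)t)v: X_1 = e^(2t)(cos(3t)·(3,-2) + sin(3t)·(-2,1)), X_2 = e^(2t)(sin(3t)·(3,-2) - cos(3t)·(-2,1)).
General solution: c_1X_1 + c_2X_2.
Applying p(0)=1, q(0)=3 gives c_1=-7, c_2=11.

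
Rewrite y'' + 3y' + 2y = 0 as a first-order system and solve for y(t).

Let x_1 = y, x_2 = y'. Then x_1' = x_2 and x_2' = -2x_1 - 3x_2.
A = [[0,1],[-2,-3]]; det(A-λI) = λ^2 + 3λ + 2.
Eigenvalues λ = -1, -2 with eigenvectors (1,-1), (1,-2).

y(t) = c_1e^(-t) + c_2e^(-2t)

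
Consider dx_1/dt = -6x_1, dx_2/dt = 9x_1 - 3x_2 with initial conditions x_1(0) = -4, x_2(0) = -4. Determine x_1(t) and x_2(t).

x_1(t) = -4e^(-6t), x_2(t) = -16e^(-3t) + 12e^(-6t)

Coefficient matrix A = [[-6, 0], [9, -3]].
Characteristic polynomial det(A - λI) = λ^2 + 9λ + 18 = 0.
Eigenvalues λ = -6, -3.
For λ=-6: (A-λI) row 2 is [9, 3], so an eigenvector is (-1, 3).
For λ=-3: (A-λI) row 1 is [-3, 0], so an eigenvector is (0, 1).
General solution: K_1e^(-6t)(-1,3) + K_2e^(-3t)(0,1).
Applying x_1(0)=-4, x_2(0)=-4 gives K_1=4, K_2=-16.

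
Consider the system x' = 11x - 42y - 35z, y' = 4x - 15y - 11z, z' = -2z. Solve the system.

x(t) = 7c_1e^(-t) + 3c_2e^(-3t) - 7c_3e^(-2t), y(t) = 2c_1e^(-t) + c_2e^(-3t) - 3c_3e^(-2t), z(t) = c_3e^(-2t)

Coefficient matrix A = [[11, -42, -35], [4, -15, -11], [0, 0, -2]].
det(A - λI) = 0 gives eigenvalues λ = -1, -3, -2.
For λ=-1: eigenvector (7,2,0).
For λ=-3: eigenvector (3,1,0).
For λ=-2: eigenvector (-7,-3,1).
General solution: c_1e^(-t)(7,2,0) + c_2e^(-3t)(3,1,0) + c_3e^(-2t)(-7,-3,1).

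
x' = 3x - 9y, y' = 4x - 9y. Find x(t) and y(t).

x(t) = -3K_1e^(-3t) - 3K_2te^(-3t) - 2K_2e^(-3t), y(t) = -2K_1e^(-3t) - 2K_2te^(-3t) - K_2e^(-3t)

Coefficient matrix A = [[3, -9], [4, -9]].
Characteristic polynomial det(A - λI) = λ^2 + 6λ + 9 = 0.
Single eigenvalue λ = -3 with algebraic multiplicity 2.
Eigenvector v = (-3,-2); generalized eigenvector w with (A-λI)w=v is (-2,-1).
General solution: e^(-3t)[K_1·v + K_2·(t·v + w)].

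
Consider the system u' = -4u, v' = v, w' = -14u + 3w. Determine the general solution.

Coefficient matrix A = [[-4, 0, 0], [0, 1, 0], [-14, 0, 3]].
det(A - λI) = 0 gives eigenvalues λ = -4, 1, 3.
For λ=-4: eigenvector (1,0,2).
For λ=1: eigenvector (0,1,0).
For λ=3: eigenvector (0,0,1).
General solution: K_1e^(-4t)(1,0,2) + K_2e^(t)(0,1,0) + K_3e^(3t)(0,0,1).

u(t) = K_1e^(-4t), v(t) = K_2e^(t), w(t) = 2K_1e^(-4t) + K_3e^(3t)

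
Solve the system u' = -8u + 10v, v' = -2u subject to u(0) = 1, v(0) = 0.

Coefficient matrix A = [[-8, 10], [-2, 0]].
Characteristic polynomial det(A - λI) = λ^2 + 8λ + 20 = 0.
Eigenvalues λ = -4 ± 2i (complex conjugate pair).
For λ=-4+2i: an eigenvector is (1,0) - i(-2,-1) = (1 + 2i, 0 + i).
A real fundamental pair from Re and Im of e^((-4+2i)t)v: X_1 = e^(-4t)(cos(2t)·(1,0) + sin(2t)·(-2,-1)), X_2 = e^(-4t)(sin(2t)·(1,0) - cos(2t)·(-2,-1)).
General solution: c_1X_1 + c_2X_2.
Applying u(0)=1, v(0)=0 gives c_1=1, c_2=0.

u(t) = -2e^(-4t)sin(2t) + e^(-4t)cos(2t), v(t) = -e^(-4t)sin(2t)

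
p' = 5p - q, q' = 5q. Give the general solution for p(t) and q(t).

p(t) = -K_1e^(5t) - K_2te^(5t) - 3K_2e^(5t), q(t) = K_2e^(5t)

Coefficient matrix A = [[5, -1], [0, 5]].
Characteristic polynomial det(A - λI) = λ^2 - 10λ + 25 = 0.
Single eigenvalue λ = 5 with algebraic multiplicity 2.
Eigenvector v = (-1,0); generalized eigenvector w with (A-λI)w=v is (-3,1).
General solution: e^(5t)[K_1·v + K_2·(t·v + w)].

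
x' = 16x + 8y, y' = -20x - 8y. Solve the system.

x(t) = -c_1e^(4t)sin(4t) + c_1e^(4t)cos(4t) + c_2e^(4t)sin(4t) + c_2e^(4t)cos(4t), y(t) = c_1e^(4t)sin(4t) - 2c_1e^(4t)cos(4t) - 2c_2e^(4t)sin(4t) - c_2e^(4t)cos(4t)

Coefficient matrix A = [[16, 8], [-20, -8]].
Characteristic polynomial det(A - λI) = λ^2 - 8λ + 32 = 0.
Eigenvalues λ = 4 ± 4i (complex conjugate pair).
For λ=4+4i: an eigenvector is (1,-2) - i(-1,1) = (1 + i, -2 - i).
A real fundamental pair from Re and Im of e^((4+4i)t)v: X_1 = e^(4t)(cos(4t)·(1,-2) + sin(4t)·(-1,1)), X_2 = e^(4t)(sin(4t)·(1,-2) - cos(4t)·(-1,1)).
General solution: c_1X_1 + c_2X_2.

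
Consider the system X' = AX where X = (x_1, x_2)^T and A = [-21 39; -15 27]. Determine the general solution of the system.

x_1(t) = -3c_1e^(3t)sin(3t) + 2c_1e^(3t)cos(3t) + 2c_2e^(3t)sin(3t) + 3c_2e^(3t)cos(3t), x_2(t) = -2c_1e^(3t)sin(3t) + c_1e^(3t)cos(3t) + c_2e^(3t)sin(3t) + 2c_2e^(3t)cos(3t)

Coefficient matrix A = [[-21, 39], [-15, 27]].
Characteristic polynomial det(A - λI) = λ^2 - 6λ + 18 = 0.
Eigenvalues λ = 3 ± 3i (complex conjugate pair).
For λ=3+3i: an eigenvector is (2,1) - i(-3,-2) = (2 + 3i, 1 + 2i).
A real fundamental pair from Re and Im of e^((3+3i)t)v: X_1 = e^(3t)(cos(3t)·(2,1) + sin(3t)·(-3,-2)), X_2 = e^(3t)(sin(3t)·(2,1) - cos(3t)·(-3,-2)).
General solution: c_1X_1 + c_2X_2.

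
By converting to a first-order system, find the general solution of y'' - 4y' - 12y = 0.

y(t) = c_1e^(-2t) + c_2e^(6t)

Let x_1 = y, x_2 = y'. Then x_1' = x_2 and x_2' = 12x_1 + 4x_2.
A = [[0,1],[12,4]]; det(A-λI) = λ^2 - 4λ - 12.
Eigenvalues λ = -2, 6 with eigenvectors (1,-2), (1,6).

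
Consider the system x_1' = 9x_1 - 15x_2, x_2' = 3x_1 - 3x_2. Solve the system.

x_1(t) = -K_1e^(3t)sin(3t) + 2K_1e^(3t)cos(3t) + 2K_2e^(3t)sin(3t) + K_2e^(3t)cos(3t), x_2(t) = K_1e^(3t)cos(3t) + K_2e^(3t)sin(3t)

Coefficient matrix A = [[9, -15], [3, -3]].
Characteristic polynomial det(A - λI) = λ^2 - 6λ + 18 = 0.
Eigenvalues λ = 3 ± 3i (complex conjugate pair).
For λ=3+3i: an eigenvector is (2,1) - i(-1,0) = (2 + i, 1).
A real fundamental pair from Re and Im of e^((3+3i)t)v: X_1 = e^(3t)(cos(3t)·(2,1) + sin(3t)·(-1,0)), X_2 = e^(3t)(sin(3t)·(2,1) - cos(3t)·(-1,0)).
General solution: K_1X_1 + K_2X_2.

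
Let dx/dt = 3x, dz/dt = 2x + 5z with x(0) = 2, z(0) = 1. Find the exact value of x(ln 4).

128

A = [[3,0],[2,5]]; eigenvalues λ = 3, 5.
Eigenvectors: (-1,1) for λ=3, (0,-1) for λ=5.
From the initial condition, c_1 = -2, c_2 = -3.
x(ln 4) = (-2)(4^3)(-1) + (-3)(4^5)(0) = 128.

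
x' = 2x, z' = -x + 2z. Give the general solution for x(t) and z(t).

Coefficient matrix A = [[2, 0], [-1, 2]].
Characteristic polynomial det(A - λI) = λ^2 - 4λ + 4 = 0.
Single eigenvalue λ = 2 with algebraic multiplicity 2.
Eigenvector v = (0,-1); generalized eigenvector w with (A-λI)w=v is (1,3).
General solution: e^(2t)[K_1·v + K_2·(t·v + w)].

x(t) = K_2e^(2t), z(t) = -K_1e^(2t) - K_2te^(2t) + 3K_2e^(2t)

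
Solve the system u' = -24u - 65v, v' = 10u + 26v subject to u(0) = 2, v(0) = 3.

u(t) = -49e^(t)sin(5t) + 2e^(t)cos(5t), v(t) = 19e^(t)sin(5t) + 3e^(t)cos(5t)

Coefficient matrix A = [[-24, -65], [10, 26]].
Characteristic polynomial det(A - λI) = λ^2 - 2λ + 26 = 0.
Eigenvalues λ = 1 ± 5i (complex conjugate pair).
For λ=1+5i: an eigenvector is (2,-1) - i(3,-1) = (2 - 3i, -1 + i).
A real fundamental pair from Re and Im of e^((1+5i)t)v: X_1 = e^(t)(cos(5t)·(2,-1) + sin(5t)·(3,-1)), X_2 = e^(t)(sin(5t)·(2,-1) - cos(5t)·(3,-1)).
General solution: c_1X_1 + c_2X_2.
Applying u(0)=2, v(0)=3 gives c_1=-11, c_2=-8.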